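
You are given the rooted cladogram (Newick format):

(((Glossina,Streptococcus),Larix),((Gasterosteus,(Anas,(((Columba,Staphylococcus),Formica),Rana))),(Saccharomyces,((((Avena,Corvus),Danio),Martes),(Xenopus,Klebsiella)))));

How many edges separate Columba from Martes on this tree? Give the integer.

10

The MRCA of Columba and Martes is the node subtending ((Gasterosteus,(Anas,(((Columba,Staphylococcus),Formica),Rana))),(Saccharomyces,((((Avena,Corvus),Danio),Martes),(Xenopus,Klebsiella)))).
From Columba up to that node: 6 branches. From Martes up to the same node: 4 branches. Total: 6 + 4 = 10.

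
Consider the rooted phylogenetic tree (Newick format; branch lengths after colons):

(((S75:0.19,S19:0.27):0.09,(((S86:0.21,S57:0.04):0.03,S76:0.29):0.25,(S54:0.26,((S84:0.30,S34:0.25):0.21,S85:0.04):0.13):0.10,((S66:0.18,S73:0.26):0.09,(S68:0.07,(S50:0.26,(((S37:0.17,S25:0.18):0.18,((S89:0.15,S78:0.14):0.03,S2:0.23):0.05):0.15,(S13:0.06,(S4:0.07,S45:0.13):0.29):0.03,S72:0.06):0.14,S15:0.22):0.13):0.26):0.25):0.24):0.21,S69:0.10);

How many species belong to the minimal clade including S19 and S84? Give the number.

23

The MRCA of S19 and S84 is the node subtending ((S75,S19),(((S86,S57),S76),(S54,((S84,S34),S85)),((S66,S73),(S68,(S50,(((S37,S25),((S89,S78),S2)),(S13,(S4,S45)),S72),S15))))).
That clade contains 23 terminal taxa: S13, S15, S19, S2, S25, S34, S37, S4, S45, S50, S54, S57, S66, S68, S72, S73, S75, S76, S78, S84, S85, S86, S89.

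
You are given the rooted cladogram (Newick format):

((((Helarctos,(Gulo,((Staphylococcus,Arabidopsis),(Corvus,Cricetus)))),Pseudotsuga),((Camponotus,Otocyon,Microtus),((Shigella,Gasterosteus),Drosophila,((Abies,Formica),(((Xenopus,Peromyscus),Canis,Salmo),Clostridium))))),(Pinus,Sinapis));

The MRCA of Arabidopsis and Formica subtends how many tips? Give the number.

The MRCA of Arabidopsis and Formica is the node subtending (((Helarctos,(Gulo,((Staphylococcus,Arabidopsis),(Corvus,Cricetus)))),Pseudotsuga),((Camponotus,Otocyon,Microtus),((Shigella,Gasterosteus),Drosophila,((Abies,Formica),(((Xenopus,Peromyscus),Canis,Salmo),Clostridium))))).
That clade contains 20 terminal taxa: Abies, Arabidopsis, Camponotus, Canis, Clostridium, Corvus, Cricetus, Drosophila, Formica, Gasterosteus, Gulo, Helarctos, Microtus, Otocyon, Peromyscus, Pseudotsuga, Salmo, Shigella, Staphylococcus, Xenopus.

20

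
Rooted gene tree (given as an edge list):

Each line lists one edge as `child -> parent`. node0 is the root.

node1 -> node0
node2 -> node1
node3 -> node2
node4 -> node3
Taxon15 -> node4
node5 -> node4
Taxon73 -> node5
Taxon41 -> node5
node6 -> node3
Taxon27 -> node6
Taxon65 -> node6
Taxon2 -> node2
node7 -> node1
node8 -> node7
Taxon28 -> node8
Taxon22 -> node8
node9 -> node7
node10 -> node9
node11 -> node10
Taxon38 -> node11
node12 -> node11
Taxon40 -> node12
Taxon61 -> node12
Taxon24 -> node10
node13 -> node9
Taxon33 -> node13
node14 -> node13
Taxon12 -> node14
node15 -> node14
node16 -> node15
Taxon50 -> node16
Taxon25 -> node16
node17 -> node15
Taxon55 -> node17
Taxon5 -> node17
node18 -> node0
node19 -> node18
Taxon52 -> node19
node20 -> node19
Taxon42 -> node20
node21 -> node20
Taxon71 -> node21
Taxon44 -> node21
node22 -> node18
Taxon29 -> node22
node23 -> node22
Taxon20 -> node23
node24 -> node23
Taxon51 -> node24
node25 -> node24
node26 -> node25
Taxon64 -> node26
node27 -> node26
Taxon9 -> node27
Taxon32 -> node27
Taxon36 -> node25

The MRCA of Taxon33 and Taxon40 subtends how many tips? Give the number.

10

The MRCA of Taxon33 and Taxon40 is the node subtending (((Taxon38,(Taxon40,Taxon61)),Taxon24),(Taxon33,(Taxon12,((Taxon50,Taxon25),(Taxon55,Taxon5))))).
That clade contains 10 terminal taxa: Taxon12, Taxon24, Taxon25, Taxon33, Taxon38, Taxon40, Taxon5, Taxon50, Taxon55, Taxon61.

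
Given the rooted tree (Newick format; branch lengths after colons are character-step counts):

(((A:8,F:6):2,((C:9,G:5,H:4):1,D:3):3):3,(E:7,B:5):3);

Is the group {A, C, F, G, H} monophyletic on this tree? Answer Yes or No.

No

The MRCA of the listed taxa subtends ((A,F),((C,G,H),D)).
That clade also contains D, which is not in the proposed group, so the group is not monophyletic.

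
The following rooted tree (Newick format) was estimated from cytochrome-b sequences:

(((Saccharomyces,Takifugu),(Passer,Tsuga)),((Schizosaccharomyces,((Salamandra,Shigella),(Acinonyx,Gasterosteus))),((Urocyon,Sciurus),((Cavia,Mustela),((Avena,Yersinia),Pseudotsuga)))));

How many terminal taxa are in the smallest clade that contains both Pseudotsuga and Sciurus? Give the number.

The MRCA of Pseudotsuga and Sciurus is the node subtending ((Urocyon,Sciurus),((Cavia,Mustela),((Avena,Yersinia),Pseudotsuga))).
That clade contains 7 terminal taxa: Avena, Cavia, Mustela, Pseudotsuga, Sciurus, Urocyon, Yersinia.

7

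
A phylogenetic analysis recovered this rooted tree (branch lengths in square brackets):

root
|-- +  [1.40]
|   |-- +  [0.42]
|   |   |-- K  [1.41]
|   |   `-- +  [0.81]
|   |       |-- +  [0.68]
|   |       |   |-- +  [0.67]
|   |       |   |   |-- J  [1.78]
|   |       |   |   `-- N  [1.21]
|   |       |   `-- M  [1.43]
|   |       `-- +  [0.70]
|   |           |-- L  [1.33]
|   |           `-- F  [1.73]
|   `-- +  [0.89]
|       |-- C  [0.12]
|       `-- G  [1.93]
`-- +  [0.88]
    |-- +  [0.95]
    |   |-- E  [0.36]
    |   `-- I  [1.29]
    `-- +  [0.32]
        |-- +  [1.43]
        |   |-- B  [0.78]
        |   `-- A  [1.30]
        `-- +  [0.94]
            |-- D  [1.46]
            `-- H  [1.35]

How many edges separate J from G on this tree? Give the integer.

The MRCA of J and G is the node subtending ((K,(((J,N),M),(L,F))),(C,G)).
From J up to that node: 5 branches. From G up to the same node: 2 branches. Total: 5 + 2 = 7.

7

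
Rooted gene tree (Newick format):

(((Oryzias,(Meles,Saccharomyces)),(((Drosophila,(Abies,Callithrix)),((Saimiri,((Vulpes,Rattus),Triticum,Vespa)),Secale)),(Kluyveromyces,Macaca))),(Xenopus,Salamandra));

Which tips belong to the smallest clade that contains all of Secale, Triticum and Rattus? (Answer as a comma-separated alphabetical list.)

Tracing Secale: it sits inside ((Saimiri,((Vulpes,Rattus),Triticum,Vespa)),Secale).
Tracing Triticum: it sits inside ((Vulpes,Rattus),Triticum,Vespa).
Tracing Rattus: it sits inside (Vulpes,Rattus).
The smallest clade enclosing all 3 is ((Saimiri,((Vulpes,Rattus),Triticum,Vespa)),Secale); the answer is its 6 terminal taxa in alphabetical order.

Rattus, Saimiri, Secale, Triticum, Vespa, Vulpes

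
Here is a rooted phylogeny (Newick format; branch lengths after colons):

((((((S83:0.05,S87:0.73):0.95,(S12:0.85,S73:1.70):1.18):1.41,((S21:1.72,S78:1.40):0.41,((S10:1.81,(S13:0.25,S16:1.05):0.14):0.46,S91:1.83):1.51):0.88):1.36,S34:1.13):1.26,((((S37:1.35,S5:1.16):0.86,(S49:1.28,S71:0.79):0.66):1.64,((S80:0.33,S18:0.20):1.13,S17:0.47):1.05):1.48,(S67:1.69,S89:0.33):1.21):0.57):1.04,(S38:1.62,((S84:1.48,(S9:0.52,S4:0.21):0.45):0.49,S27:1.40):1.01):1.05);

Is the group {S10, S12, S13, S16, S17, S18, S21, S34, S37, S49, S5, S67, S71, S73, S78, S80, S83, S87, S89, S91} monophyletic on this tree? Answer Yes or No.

The most recent common ancestor of these taxa subtends (((((S83,S87),(S12,S73)),((S21,S78),((S10,(S13,S16)),S91))),S34),((((S37,S5),(S49,S71)),((S80,S18),S17)),(S67,S89))).
That clade has exactly 20 tips — every listed taxon and nothing else — so the group is monophyletic.

Yes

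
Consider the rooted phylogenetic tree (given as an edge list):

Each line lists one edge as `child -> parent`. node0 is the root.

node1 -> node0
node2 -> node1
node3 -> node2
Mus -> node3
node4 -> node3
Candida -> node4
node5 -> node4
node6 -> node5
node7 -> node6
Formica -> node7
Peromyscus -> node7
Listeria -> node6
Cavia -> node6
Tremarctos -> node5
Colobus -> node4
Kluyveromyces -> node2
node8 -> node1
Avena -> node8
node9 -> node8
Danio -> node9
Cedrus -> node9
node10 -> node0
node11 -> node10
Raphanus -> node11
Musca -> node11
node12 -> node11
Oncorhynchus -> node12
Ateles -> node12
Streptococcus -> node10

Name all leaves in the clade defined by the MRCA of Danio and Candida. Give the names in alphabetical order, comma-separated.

Tracing Danio: it sits inside (Danio,Cedrus).
Tracing Candida: it sits inside (Candida,(((Formica,Peromyscus),Listeria,Cavia),Tremarctos),Colobus).
The smallest clade enclosing both is (((Mus,(Candida,(((Formica,Peromyscus),Listeria,Cavia),Tremarctos),Colobus)),Kluyveromyces),(Avena,(Danio,Cedrus))); the answer is its 12 terminal taxa in alphabetical order.

Avena, Candida, Cavia, Cedrus, Colobus, Danio, Formica, Kluyveromyces, Listeria, Mus, Peromyscus, Tremarctos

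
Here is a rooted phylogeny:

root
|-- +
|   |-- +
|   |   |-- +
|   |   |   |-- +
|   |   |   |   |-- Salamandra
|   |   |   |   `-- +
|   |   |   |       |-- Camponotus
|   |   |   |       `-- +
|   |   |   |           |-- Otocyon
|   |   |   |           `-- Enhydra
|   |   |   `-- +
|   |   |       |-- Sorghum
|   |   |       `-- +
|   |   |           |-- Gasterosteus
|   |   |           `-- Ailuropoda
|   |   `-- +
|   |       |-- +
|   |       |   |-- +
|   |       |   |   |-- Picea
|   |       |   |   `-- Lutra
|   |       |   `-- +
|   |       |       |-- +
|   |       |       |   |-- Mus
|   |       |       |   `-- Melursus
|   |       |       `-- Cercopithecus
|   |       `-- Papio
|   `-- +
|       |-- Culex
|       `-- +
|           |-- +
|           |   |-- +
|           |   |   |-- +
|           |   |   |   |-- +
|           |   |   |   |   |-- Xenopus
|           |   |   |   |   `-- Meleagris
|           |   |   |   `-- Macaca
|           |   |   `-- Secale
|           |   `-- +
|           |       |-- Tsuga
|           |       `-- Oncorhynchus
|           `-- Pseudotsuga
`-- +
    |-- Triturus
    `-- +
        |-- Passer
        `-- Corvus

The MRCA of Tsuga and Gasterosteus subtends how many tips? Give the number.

21

The MRCA of Tsuga and Gasterosteus is the node subtending ((((Salamandra,(Camponotus,(Otocyon,Enhydra))),(Sorghum,(Gasterosteus,Ailuropoda))),(((Picea,Lutra),((Mus,Melursus),Cercopithecus)),Papio)),(Culex,(((((Xenopus,Meleagris),Macaca),Secale),(Tsuga,Oncorhynchus)),Pseudotsuga))).
That clade contains 21 terminal taxa: Ailuropoda, Camponotus, Cercopithecus, Culex, Enhydra, Gasterosteus, Lutra, Macaca, Meleagris, Melursus, Mus, Oncorhynchus, Otocyon, Papio, Picea, Pseudotsuga, Salamandra, Secale, Sorghum, Tsuga, Xenopus.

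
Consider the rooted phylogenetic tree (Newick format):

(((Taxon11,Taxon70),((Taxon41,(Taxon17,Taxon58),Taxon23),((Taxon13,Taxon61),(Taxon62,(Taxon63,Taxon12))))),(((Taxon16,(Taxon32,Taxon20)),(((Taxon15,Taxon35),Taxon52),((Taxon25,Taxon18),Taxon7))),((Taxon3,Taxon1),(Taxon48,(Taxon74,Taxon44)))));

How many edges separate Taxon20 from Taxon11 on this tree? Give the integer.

The MRCA of Taxon20 and Taxon11 is the root of the tree.
From Taxon20 up to that node: 5 branches. From Taxon11 up to the same node: 3 branches. Total: 5 + 3 = 8.

8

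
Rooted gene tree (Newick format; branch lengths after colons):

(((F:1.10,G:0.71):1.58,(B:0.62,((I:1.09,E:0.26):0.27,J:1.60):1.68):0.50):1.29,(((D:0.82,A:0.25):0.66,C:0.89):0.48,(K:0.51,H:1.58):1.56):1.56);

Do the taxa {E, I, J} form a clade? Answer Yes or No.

The most recent common ancestor of these taxa subtends ((I,E),J).
That clade has exactly 3 tips — every listed taxon and nothing else — so the group is monophyletic.

Yes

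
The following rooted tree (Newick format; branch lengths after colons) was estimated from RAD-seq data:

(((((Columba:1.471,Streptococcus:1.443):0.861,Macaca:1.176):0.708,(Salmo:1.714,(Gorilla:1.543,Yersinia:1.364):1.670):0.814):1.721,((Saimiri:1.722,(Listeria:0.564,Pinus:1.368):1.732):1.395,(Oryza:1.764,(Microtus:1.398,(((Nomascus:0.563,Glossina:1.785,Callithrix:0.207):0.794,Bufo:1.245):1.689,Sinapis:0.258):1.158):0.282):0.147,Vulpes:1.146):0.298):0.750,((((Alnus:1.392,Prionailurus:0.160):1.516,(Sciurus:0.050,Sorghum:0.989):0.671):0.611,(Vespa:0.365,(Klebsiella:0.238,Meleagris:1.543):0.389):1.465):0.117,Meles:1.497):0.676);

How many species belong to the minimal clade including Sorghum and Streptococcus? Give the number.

The MRCA of Sorghum and Streptococcus is the root, so the clade is the entire tree.
That clade contains 25 terminal taxa: Alnus, Bufo, Callithrix, Columba, Glossina, Gorilla, Klebsiella, Listeria, Macaca, Meleagris, Meles, Microtus, Nomascus, Oryza, Pinus, Prionailurus, Saimiri, Salmo, Sciurus, Sinapis, Sorghum, Streptococcus, Vespa, Vulpes, Yersinia.

25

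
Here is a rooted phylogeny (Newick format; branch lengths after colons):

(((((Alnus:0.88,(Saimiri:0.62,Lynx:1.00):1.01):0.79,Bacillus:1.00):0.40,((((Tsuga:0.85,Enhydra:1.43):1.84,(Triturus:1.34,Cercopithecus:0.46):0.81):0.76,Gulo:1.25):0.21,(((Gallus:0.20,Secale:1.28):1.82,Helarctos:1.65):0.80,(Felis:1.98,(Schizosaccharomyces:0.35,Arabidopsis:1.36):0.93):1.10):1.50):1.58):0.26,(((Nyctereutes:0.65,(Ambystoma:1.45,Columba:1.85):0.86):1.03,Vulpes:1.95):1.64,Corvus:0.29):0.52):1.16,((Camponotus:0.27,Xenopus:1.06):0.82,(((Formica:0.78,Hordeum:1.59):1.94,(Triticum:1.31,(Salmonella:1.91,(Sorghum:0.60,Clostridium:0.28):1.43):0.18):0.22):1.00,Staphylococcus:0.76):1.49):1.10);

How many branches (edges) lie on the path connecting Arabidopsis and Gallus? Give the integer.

6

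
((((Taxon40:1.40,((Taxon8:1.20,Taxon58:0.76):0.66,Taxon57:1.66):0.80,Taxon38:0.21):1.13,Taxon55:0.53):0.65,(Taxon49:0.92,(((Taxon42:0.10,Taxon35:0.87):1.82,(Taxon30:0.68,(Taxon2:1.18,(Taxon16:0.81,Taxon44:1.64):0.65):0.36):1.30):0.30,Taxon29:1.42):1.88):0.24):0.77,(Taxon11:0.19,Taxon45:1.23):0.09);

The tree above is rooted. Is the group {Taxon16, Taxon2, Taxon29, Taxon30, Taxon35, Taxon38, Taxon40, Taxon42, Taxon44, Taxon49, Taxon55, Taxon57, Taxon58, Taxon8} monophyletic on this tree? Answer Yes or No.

The most recent common ancestor of these taxa subtends (((Taxon40,((Taxon8,Taxon58),Taxon57),Taxon38),Taxon55),(Taxon49,(((Taxon42,Taxon35),(Taxon30,(Taxon2,(Taxon16,Taxon44)))),Taxon29))).
That clade has exactly 14 tips — every listed taxon and nothing else — so the group is monophyletic.

Yes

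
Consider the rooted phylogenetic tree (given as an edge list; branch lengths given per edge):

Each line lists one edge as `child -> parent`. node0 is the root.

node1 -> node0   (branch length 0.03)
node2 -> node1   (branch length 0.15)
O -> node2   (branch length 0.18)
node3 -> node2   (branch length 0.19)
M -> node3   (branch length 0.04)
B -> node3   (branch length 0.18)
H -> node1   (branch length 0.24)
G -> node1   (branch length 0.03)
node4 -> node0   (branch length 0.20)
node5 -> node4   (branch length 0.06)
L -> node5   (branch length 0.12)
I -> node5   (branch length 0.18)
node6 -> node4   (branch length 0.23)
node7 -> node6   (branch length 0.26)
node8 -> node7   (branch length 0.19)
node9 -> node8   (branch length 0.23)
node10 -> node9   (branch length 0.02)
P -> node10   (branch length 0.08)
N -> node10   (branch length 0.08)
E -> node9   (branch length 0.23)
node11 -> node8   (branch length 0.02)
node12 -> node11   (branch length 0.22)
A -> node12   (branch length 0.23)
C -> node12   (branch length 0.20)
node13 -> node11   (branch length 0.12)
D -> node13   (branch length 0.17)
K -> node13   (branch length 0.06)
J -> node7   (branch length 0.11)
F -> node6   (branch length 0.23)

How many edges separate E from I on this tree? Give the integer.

The MRCA of E and I is the node subtending ((L,I),(((((P,N),E),((A,C),(D,K))),J),F)).
From E up to that node: 5 branches. From I up to the same node: 2 branches. Total: 5 + 2 = 7.

7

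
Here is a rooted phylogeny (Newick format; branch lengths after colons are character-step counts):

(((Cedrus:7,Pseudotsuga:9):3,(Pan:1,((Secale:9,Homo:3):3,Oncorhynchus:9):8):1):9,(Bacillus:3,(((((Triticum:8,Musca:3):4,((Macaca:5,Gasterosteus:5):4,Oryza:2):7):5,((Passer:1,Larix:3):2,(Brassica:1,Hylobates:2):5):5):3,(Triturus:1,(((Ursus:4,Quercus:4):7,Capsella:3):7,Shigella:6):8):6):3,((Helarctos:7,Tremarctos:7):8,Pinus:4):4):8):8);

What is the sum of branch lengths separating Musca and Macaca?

The path runs Musca → … → MRCA → … → Macaca; the MRCA is the node subtending ((Triticum,Musca),((Macaca,Gasterosteus),Oryza)).
Branch lengths along that path: 3 + 4 + 7 + 4 + 5 = 23.

23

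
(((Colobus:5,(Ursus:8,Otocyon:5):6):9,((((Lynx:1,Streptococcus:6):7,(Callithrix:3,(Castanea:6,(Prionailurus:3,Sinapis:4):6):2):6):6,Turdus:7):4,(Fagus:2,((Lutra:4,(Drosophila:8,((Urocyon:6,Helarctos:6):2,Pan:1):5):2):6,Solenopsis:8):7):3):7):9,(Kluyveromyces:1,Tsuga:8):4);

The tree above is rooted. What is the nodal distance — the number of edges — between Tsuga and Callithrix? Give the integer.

The MRCA of Tsuga and Callithrix is the root of the tree.
From Tsuga up to that node: 2 branches. From Callithrix up to the same node: 6 branches. Total: 2 + 6 = 8.

8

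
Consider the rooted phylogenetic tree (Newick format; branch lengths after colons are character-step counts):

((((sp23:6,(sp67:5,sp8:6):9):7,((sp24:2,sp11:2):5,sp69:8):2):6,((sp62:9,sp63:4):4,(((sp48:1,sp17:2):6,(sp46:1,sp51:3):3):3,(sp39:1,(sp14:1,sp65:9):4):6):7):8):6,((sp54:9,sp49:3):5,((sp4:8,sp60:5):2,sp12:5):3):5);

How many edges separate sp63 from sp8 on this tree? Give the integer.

The MRCA of sp63 and sp8 is the node subtending (((sp23,(sp67,sp8)),((sp24,sp11),sp69)),((sp62,sp63),(((sp48,sp17),(sp46,sp51)),(sp39,(sp14,sp65))))).
From sp63 up to that node: 3 branches. From sp8 up to the same node: 4 branches. Total: 3 + 4 = 7.

7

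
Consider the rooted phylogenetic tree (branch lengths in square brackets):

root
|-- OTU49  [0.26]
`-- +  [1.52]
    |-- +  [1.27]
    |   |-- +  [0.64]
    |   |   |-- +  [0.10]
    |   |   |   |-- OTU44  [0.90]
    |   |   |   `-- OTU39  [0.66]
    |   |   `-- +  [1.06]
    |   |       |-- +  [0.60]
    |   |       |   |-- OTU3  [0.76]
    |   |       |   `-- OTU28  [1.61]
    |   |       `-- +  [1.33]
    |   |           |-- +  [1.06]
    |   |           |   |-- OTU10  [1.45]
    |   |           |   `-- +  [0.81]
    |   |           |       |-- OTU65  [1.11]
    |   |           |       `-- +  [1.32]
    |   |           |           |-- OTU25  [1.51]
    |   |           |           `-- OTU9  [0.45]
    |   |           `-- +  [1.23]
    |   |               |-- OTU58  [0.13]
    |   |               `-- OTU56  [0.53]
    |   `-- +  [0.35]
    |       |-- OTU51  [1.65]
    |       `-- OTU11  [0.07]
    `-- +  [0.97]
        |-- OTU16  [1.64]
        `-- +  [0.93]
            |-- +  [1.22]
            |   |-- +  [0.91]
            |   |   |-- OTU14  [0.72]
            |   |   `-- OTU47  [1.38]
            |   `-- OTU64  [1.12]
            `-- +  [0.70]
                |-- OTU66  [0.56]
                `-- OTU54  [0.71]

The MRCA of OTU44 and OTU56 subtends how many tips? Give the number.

The MRCA of OTU44 and OTU56 is the node subtending ((OTU44,OTU39),((OTU3,OTU28),((OTU10,(OTU65,(OTU25,OTU9))),(OTU58,OTU56)))).
That clade contains 10 terminal taxa: OTU10, OTU25, OTU28, OTU3, OTU39, OTU44, OTU56, OTU58, OTU65, OTU9.

10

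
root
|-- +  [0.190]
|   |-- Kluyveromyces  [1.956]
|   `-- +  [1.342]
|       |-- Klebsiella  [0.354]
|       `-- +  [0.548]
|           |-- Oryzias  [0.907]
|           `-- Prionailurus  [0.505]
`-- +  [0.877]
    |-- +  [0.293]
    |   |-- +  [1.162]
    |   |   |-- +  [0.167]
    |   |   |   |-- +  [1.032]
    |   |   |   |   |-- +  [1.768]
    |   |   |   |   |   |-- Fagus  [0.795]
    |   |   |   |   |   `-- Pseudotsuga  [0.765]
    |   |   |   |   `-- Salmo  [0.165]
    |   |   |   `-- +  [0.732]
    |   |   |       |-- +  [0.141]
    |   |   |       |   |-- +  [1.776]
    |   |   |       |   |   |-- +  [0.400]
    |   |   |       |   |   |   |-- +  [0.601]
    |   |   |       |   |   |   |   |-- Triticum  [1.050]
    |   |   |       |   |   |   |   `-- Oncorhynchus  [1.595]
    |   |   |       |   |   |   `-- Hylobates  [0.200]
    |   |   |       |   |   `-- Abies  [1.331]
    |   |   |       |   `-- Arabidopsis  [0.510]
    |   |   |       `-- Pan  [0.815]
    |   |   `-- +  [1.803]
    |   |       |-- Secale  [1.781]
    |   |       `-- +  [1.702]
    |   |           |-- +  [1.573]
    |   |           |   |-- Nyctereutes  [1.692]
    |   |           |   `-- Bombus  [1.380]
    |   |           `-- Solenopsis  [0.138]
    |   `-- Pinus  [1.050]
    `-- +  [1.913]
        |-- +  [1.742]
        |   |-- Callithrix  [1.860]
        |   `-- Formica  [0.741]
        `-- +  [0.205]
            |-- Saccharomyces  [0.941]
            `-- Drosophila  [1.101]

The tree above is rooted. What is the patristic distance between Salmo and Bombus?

7.822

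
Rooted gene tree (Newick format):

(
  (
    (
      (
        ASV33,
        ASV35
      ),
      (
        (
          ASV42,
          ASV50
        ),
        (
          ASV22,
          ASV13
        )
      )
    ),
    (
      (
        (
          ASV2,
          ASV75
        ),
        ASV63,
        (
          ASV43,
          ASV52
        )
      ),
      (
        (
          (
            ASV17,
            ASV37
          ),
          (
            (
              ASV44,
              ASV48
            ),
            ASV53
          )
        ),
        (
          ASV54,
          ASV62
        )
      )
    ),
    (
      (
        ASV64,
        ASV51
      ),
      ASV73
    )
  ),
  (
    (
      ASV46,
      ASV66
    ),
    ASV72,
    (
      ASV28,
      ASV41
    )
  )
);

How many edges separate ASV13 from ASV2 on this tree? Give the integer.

The MRCA of ASV13 and ASV2 is the node subtending (((ASV33,ASV35),((ASV42,ASV50),(ASV22,ASV13))),(((ASV2,ASV75),ASV63,(ASV43,ASV52)),(((ASV17,ASV37),((ASV44,ASV48),ASV53)),(ASV54,ASV62))),((ASV64,ASV51),ASV73)).
From ASV13 up to that node: 4 branches. From ASV2 up to the same node: 4 branches. Total: 4 + 4 = 8.

8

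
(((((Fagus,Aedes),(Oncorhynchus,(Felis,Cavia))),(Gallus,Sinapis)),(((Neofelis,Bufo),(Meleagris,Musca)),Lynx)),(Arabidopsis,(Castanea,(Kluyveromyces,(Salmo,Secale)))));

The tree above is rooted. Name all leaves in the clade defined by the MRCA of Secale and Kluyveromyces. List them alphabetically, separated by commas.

Tracing Secale: it sits inside (Salmo,Secale).
Tracing Kluyveromyces: it sits inside (Kluyveromyces,(Salmo,Secale)).
The smallest clade enclosing both is (Kluyveromyces,(Salmo,Secale)); the answer is its 3 terminal taxa in alphabetical order.

Kluyveromyces, Salmo, Secale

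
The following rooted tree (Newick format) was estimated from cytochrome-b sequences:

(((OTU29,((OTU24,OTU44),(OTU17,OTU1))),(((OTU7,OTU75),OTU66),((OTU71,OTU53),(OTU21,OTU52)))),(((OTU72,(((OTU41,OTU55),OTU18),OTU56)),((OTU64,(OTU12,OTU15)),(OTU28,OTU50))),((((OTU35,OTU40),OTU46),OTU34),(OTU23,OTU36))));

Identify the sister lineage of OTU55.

OTU55 attaches to the tree at the node subtending (OTU41,OTU55).
The other lineage descending from that same node — the sister group — is the single tip OTU41.

OTU41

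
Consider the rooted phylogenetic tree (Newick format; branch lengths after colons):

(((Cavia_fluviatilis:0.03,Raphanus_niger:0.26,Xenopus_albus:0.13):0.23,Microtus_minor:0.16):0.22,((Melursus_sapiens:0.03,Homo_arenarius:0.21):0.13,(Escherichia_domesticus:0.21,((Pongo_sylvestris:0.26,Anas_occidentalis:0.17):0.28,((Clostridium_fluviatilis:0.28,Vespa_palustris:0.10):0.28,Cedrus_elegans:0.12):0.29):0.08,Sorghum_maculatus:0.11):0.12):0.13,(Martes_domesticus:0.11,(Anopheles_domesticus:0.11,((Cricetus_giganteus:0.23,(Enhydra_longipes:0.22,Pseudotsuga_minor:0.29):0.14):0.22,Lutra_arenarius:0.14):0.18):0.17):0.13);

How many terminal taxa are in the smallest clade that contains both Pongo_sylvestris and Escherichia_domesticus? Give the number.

The MRCA of Pongo_sylvestris and Escherichia_domesticus is the node subtending (Escherichia_domesticus,((Pongo_sylvestris,Anas_occidentalis),((Clostridium_fluviatilis,Vespa_palustris),Cedrus_elegans)),Sorghum_maculatus).
That clade contains 7 terminal taxa: Anas_occidentalis, Cedrus_elegans, Clostridium_fluviatilis, Escherichia_domesticus, Pongo_sylvestris, Sorghum_maculatus, Vespa_palustris.

7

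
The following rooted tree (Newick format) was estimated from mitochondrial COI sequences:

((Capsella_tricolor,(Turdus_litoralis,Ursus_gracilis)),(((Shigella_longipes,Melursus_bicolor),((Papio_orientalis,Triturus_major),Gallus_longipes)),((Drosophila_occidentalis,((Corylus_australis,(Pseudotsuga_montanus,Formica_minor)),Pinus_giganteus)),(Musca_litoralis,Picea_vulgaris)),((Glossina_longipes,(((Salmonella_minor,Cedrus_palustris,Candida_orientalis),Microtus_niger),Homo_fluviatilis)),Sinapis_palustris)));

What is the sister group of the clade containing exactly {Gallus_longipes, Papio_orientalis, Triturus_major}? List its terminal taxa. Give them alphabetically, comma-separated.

The clade containing exactly {Gallus_longipes, Papio_orientalis, Triturus_major} attaches to the tree at the node subtending ((Shigella_longipes,Melursus_bicolor),((Papio_orientalis,Triturus_major),Gallus_longipes)).
The other lineage descending from that same node — the sister group — is (Shigella_longipes,Melursus_bicolor); its 2 tips in alphabetical order are the answer.

Melursus_bicolor, Shigella_longipes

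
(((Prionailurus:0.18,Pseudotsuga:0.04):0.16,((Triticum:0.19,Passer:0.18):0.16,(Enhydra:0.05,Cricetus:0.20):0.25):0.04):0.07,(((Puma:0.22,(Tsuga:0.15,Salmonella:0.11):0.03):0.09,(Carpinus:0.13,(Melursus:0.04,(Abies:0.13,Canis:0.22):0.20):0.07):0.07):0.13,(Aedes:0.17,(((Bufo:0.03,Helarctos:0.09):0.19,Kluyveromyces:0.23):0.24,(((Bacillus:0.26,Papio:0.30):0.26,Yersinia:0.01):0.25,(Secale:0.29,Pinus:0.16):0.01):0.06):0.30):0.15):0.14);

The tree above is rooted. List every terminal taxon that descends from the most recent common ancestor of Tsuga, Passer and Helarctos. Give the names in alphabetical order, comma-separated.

Abies, Aedes, Bacillus, Bufo, Canis, Carpinus, Cricetus, Enhydra, Helarctos, Kluyveromyces, Melursus, Papio, Passer, Pinus, Prionailurus, Pseudotsuga, Puma, Salmonella, Secale, Triticum, Tsuga, Yersinia

Tracing Tsuga: it sits inside (Tsuga,Salmonella).
Tracing Passer: it sits inside (Triticum,Passer).
Tracing Helarctos: it sits inside (Bufo,Helarctos).
The smallest clade enclosing all 3 is the whole tree (their MRCA is the root), so the answer is all 22 tips in alphabetical order.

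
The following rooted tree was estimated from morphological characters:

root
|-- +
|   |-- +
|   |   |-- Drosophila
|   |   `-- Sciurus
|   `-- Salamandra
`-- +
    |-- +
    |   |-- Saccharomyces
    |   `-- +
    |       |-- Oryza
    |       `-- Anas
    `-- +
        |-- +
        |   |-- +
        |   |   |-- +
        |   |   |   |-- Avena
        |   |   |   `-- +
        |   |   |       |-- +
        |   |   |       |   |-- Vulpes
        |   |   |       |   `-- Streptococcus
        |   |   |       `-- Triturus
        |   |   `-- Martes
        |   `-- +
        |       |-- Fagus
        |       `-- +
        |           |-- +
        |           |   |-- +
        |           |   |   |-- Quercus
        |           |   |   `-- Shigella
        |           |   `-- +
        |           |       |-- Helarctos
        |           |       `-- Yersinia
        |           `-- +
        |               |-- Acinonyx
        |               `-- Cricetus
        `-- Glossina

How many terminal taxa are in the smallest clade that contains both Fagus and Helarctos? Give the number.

7

The MRCA of Fagus and Helarctos is the node subtending (Fagus,(((Quercus,Shigella),(Helarctos,Yersinia)),(Acinonyx,Cricetus))).
That clade contains 7 terminal taxa: Acinonyx, Cricetus, Fagus, Helarctos, Quercus, Shigella, Yersinia.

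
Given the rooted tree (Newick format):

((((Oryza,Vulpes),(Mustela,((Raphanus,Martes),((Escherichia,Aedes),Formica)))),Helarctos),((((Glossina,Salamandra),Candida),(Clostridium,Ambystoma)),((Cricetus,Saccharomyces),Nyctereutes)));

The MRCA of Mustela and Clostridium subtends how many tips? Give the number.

17

The MRCA of Mustela and Clostridium is the root, so the clade is the entire tree.
That clade contains 17 terminal taxa: Aedes, Ambystoma, Candida, Clostridium, Cricetus, Escherichia, Formica, Glossina, Helarctos, Martes, Mustela, Nyctereutes, Oryza, Raphanus, Saccharomyces, Salamandra, Vulpes.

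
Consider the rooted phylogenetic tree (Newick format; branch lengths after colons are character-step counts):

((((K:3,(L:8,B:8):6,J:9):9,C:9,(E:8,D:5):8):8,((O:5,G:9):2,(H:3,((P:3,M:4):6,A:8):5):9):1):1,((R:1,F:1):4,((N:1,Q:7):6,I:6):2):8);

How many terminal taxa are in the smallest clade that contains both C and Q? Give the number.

The MRCA of C and Q is the root, so the clade is the entire tree.
That clade contains 18 terminal taxa: A, B, C, D, E, F, G, H, I, J, K, L, M, N, O, P, Q, R.

18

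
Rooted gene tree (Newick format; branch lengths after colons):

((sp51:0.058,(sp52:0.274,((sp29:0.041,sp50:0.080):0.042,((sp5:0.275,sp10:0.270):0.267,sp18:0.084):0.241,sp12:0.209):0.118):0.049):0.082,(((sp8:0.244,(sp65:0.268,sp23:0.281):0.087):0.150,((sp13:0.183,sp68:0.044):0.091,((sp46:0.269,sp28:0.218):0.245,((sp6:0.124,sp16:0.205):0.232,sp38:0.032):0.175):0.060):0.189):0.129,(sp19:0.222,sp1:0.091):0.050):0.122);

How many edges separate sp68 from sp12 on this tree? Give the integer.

9

The MRCA of sp68 and sp12 is the root of the tree.
From sp68 up to that node: 5 branches. From sp12 up to the same node: 4 branches. Total: 5 + 4 = 9.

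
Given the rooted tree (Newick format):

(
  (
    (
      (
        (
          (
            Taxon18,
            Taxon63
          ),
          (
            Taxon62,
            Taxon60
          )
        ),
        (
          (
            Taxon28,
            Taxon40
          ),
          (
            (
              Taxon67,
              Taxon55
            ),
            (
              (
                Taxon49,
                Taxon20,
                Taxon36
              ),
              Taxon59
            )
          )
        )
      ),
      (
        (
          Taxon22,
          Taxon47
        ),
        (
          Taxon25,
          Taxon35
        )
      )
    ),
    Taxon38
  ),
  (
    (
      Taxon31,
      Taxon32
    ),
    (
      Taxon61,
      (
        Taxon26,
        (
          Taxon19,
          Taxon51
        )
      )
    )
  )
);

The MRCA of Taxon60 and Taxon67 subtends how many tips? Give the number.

12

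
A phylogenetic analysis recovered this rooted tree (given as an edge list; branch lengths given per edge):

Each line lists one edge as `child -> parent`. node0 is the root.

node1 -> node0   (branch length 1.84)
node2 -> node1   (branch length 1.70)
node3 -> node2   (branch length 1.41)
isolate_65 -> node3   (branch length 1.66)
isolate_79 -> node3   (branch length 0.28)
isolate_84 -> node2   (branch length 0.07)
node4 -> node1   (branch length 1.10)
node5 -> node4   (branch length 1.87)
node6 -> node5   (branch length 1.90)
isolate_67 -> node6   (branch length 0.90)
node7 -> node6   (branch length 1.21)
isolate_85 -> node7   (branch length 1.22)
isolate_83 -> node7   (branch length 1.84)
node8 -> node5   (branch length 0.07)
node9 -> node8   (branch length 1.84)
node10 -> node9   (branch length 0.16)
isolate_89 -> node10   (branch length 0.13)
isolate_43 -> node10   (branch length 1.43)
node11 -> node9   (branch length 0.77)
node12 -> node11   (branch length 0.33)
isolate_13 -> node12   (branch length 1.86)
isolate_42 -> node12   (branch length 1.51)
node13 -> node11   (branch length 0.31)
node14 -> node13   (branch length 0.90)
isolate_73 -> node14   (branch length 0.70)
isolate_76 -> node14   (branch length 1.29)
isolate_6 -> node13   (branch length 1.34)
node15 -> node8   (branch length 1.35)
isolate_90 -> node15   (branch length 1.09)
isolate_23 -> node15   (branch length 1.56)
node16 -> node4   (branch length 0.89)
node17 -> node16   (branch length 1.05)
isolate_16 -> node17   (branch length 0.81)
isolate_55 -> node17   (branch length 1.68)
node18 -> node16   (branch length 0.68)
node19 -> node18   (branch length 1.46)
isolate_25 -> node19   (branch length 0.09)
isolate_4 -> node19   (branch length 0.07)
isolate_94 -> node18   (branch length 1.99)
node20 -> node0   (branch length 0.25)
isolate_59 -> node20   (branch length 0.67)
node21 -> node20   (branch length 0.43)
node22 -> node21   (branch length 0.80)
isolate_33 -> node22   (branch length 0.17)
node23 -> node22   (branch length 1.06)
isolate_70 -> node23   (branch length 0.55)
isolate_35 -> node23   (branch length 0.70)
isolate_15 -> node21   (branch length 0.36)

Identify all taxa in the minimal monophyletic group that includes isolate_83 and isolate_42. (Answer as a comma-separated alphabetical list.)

isolate_13, isolate_23, isolate_42, isolate_43, isolate_6, isolate_67, isolate_73, isolate_76, isolate_83, isolate_85, isolate_89, isolate_90

Tracing isolate_83: it sits inside (isolate_85,isolate_83).
Tracing isolate_42: it sits inside (isolate_13,isolate_42).
The smallest clade enclosing both is ((isolate_67,(isolate_85,isolate_83)),(((isolate_89,isolate_43),((isolate_13,isolate_42),((isolate_73,isolate_76),isolate_6))),(isolate_90,isolate_23))); the answer is its 12 terminal taxa in alphabetical order.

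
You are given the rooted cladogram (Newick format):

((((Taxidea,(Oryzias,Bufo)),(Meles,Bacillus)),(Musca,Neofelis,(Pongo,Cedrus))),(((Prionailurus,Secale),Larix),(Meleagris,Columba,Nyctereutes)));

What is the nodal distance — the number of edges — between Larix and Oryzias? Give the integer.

8

The MRCA of Larix and Oryzias is the root of the tree.
From Larix up to that node: 3 branches. From Oryzias up to the same node: 5 branches. Total: 3 + 5 = 8.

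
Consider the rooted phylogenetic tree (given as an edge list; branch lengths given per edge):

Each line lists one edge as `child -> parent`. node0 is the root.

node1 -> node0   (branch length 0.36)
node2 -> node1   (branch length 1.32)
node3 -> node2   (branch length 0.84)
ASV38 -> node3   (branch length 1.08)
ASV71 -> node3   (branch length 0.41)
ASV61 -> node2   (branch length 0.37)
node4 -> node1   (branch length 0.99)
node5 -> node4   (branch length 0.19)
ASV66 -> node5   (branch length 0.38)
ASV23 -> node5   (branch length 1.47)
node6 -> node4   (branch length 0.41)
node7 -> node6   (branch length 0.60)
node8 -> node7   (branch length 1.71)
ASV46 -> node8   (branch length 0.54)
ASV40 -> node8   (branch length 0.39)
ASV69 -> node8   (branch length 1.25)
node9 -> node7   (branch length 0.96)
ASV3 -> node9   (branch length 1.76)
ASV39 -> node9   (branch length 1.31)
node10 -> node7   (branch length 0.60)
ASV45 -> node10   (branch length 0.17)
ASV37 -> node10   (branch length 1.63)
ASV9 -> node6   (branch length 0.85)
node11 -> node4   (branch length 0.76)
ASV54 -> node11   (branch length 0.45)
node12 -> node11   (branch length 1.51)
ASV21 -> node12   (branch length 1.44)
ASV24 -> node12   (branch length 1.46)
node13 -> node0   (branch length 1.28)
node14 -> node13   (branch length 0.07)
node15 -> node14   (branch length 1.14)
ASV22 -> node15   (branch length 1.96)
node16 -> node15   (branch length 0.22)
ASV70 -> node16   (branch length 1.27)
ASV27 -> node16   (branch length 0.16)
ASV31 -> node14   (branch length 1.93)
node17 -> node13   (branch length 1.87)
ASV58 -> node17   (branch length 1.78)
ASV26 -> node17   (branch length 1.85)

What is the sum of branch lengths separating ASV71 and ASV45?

The path runs ASV71 → … → MRCA → … → ASV45; the MRCA is the node subtending (((ASV38,ASV71),ASV61),((ASV66,ASV23),(((ASV46,ASV40,ASV69),(ASV3,ASV39),(ASV45,ASV37)),ASV9),(ASV54,(ASV21,ASV24)))).
Branch lengths along that path: 0.41 + 0.84 + 1.32 + 0.99 + 0.41 + 0.60 + 0.60 + 0.17 = 5.34.

5.34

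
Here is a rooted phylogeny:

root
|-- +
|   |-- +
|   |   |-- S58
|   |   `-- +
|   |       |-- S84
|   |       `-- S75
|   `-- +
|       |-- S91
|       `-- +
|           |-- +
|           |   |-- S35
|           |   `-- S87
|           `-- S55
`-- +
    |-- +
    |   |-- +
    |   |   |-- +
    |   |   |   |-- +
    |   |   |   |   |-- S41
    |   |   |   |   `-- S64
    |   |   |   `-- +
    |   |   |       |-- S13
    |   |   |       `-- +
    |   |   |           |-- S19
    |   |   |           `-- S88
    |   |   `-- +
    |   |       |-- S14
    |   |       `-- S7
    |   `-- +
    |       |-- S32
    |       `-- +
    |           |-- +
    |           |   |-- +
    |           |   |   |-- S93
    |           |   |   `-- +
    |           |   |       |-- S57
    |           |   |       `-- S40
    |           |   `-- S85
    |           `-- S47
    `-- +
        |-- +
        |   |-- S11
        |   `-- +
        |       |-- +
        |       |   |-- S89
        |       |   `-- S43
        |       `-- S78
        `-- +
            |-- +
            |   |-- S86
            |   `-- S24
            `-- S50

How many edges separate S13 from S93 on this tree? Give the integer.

9

The MRCA of S13 and S93 is the node subtending ((((S41,S64),(S13,(S19,S88))),(S14,S7)),(S32,(((S93,(S57,S40)),S85),S47))).
From S13 up to that node: 4 branches. From S93 up to the same node: 5 branches. Total: 4 + 5 = 9.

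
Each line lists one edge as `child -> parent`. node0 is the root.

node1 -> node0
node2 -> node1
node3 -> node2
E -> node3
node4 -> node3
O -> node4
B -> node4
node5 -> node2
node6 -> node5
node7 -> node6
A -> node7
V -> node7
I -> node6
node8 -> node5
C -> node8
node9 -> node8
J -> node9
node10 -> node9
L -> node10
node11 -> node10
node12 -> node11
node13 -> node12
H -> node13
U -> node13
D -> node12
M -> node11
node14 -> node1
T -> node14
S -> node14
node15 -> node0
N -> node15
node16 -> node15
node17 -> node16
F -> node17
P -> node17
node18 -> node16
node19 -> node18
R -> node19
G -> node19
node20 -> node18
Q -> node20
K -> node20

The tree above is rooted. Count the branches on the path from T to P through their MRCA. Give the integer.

7

The MRCA of T and P is the root of the tree.
From T up to that node: 3 branches. From P up to the same node: 4 branches. Total: 3 + 4 = 7.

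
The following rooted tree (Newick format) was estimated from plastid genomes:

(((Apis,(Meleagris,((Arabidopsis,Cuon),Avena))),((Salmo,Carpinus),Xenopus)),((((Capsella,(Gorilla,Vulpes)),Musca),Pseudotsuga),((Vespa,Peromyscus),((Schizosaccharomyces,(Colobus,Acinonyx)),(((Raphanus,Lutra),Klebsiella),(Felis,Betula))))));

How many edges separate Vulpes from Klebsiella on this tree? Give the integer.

The MRCA of Vulpes and Klebsiella is the node subtending ((((Capsella,(Gorilla,Vulpes)),Musca),Pseudotsuga),((Vespa,Peromyscus),((Schizosaccharomyces,(Colobus,Acinonyx)),(((Raphanus,Lutra),Klebsiella),(Felis,Betula))))).
From Vulpes up to that node: 5 branches. From Klebsiella up to the same node: 5 branches. Total: 5 + 5 = 10.

10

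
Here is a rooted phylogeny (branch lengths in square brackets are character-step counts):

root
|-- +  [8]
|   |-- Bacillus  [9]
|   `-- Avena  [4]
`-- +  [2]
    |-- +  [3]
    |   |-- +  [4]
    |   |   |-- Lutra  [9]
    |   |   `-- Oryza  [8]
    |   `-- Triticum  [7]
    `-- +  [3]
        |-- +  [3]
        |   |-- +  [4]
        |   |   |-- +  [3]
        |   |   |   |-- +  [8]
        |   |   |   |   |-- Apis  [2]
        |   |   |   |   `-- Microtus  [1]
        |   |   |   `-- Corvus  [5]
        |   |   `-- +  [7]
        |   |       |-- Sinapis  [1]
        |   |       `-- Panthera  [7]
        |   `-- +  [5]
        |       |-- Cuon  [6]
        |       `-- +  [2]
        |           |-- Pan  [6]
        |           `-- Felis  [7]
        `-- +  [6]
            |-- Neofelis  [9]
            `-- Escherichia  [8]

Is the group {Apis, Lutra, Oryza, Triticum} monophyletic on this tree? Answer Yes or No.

No

The MRCA of the listed taxa subtends (((Lutra,Oryza),Triticum),(((((Apis,Microtus),Corvus),(Sinapis,Panthera)),(Cuon,(Pan,Felis))),(Neofelis,Escherichia))).
That clade also contains Corvus, Cuon, Escherichia, Felis, Microtus, Neofelis, Pan, Panthera, Sinapis, which are not in the proposed group, so the group is not monophyletic.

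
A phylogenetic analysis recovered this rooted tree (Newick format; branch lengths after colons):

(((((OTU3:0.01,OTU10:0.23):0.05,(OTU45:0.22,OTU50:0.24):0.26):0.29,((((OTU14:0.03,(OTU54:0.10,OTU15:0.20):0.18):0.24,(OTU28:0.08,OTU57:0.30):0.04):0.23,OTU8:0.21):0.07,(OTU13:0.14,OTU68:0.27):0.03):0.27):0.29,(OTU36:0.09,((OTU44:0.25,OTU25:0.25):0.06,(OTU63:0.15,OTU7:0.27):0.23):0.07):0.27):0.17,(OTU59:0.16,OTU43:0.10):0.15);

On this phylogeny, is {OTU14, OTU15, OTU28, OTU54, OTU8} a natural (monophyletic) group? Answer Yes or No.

No

The MRCA of the listed taxa subtends (((OTU14,(OTU54,OTU15)),(OTU28,OTU57)),OTU8).
That clade also contains OTU57, which is not in the proposed group, so the group is not monophyletic.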